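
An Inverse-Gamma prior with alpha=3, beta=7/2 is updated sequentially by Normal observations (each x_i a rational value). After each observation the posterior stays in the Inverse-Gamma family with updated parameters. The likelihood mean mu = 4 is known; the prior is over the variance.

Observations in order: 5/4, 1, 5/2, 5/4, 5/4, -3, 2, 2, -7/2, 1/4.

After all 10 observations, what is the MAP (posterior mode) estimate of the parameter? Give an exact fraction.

673/72

obs 1: x=5/4 → posterior Inverse-Gamma(7/2, 233/32)
obs 2: x=1 → posterior Inverse-Gamma(4, 377/32)
obs 3: x=5/2 → posterior Inverse-Gamma(9/2, 413/32)
obs 4: x=5/4 → posterior Inverse-Gamma(5, 267/16)
obs 5: x=5/4 → posterior Inverse-Gamma(11/2, 655/32)
obs 6: x=-3 → posterior Inverse-Gamma(6, 1439/32)
obs 7: x=2 → posterior Inverse-Gamma(13/2, 1503/32)
obs 8: x=2 → posterior Inverse-Gamma(7, 1567/32)
obs 9: x=-7/2 → posterior Inverse-Gamma(15/2, 2467/32)
obs 10: x=1/4 → posterior Inverse-Gamma(8, 673/8)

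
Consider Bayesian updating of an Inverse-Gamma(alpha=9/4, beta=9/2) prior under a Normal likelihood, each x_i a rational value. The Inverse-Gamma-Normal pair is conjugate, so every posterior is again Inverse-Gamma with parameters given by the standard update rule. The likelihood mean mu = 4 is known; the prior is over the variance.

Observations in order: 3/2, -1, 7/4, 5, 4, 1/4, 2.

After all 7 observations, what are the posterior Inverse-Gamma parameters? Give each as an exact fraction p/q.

obs 1: x=3/2 → posterior Inverse-Gamma(11/4, 61/8)
obs 2: x=-1 → posterior Inverse-Gamma(13/4, 161/8)
obs 3: x=7/4 → posterior Inverse-Gamma(15/4, 725/32)
obs 4: x=5 → posterior Inverse-Gamma(17/4, 741/32)
obs 5: x=4 → posterior Inverse-Gamma(19/4, 741/32)
obs 6: x=1/4 → posterior Inverse-Gamma(21/4, 483/16)
obs 7: x=2 → posterior Inverse-Gamma(23/4, 515/16)

alpha=23/4, beta=515/16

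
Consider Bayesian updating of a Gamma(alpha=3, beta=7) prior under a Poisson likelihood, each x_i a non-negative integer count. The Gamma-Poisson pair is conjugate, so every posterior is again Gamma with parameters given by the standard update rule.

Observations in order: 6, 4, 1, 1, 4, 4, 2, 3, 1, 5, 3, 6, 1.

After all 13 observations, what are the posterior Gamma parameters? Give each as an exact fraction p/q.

alpha=44, beta=20

obs 1: x=6 → posterior Gamma(9, 8)
obs 2: x=4 → posterior Gamma(13, 9)
obs 3: x=1 → posterior Gamma(14, 10)
obs 4: x=1 → posterior Gamma(15, 11)
obs 5: x=4 → posterior Gamma(19, 12)
obs 6: x=4 → posterior Gamma(23, 13)
obs 7: x=2 → posterior Gamma(25, 14)
obs 8: x=3 → posterior Gamma(28, 15)
obs 9: x=1 → posterior Gamma(29, 16)
obs 10: x=5 → posterior Gamma(34, 17)
obs 11: x=3 → posterior Gamma(37, 18)
obs 12: x=6 → posterior Gamma(43, 19)
obs 13: x=1 → posterior Gamma(44, 20)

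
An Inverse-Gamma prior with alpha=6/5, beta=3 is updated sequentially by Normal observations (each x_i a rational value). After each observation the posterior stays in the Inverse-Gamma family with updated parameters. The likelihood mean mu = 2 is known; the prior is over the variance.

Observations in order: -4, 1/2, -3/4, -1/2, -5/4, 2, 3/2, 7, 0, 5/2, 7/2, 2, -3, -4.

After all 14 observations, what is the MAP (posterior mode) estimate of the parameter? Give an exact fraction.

obs 1: x=-4 → posterior Inverse-Gamma(17/10, 21)
obs 2: x=1/2 → posterior Inverse-Gamma(11/5, 177/8)
obs 3: x=-3/4 → posterior Inverse-Gamma(27/10, 829/32)
obs 4: x=-1/2 → posterior Inverse-Gamma(16/5, 929/32)
obs 5: x=-5/4 → posterior Inverse-Gamma(37/10, 549/16)
obs 6: x=2 → posterior Inverse-Gamma(21/5, 549/16)
obs 7: x=3/2 → posterior Inverse-Gamma(47/10, 551/16)
obs 8: x=7 → posterior Inverse-Gamma(26/5, 751/16)
obs 9: x=0 → posterior Inverse-Gamma(57/10, 783/16)
obs 10: x=5/2 → posterior Inverse-Gamma(31/5, 785/16)
obs 11: x=7/2 → posterior Inverse-Gamma(67/10, 803/16)
obs 12: x=2 → posterior Inverse-Gamma(36/5, 803/16)
obs 13: x=-3 → posterior Inverse-Gamma(77/10, 1003/16)
obs 14: x=-4 → posterior Inverse-Gamma(41/5, 1291/16)

6455/736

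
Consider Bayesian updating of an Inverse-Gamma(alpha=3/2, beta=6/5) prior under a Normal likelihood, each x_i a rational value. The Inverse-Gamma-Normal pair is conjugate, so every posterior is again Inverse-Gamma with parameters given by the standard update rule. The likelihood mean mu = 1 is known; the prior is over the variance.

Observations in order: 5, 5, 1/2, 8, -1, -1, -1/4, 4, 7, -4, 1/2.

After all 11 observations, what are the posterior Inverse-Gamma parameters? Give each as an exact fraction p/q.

obs 1: x=5 → posterior Inverse-Gamma(2, 46/5)
obs 2: x=5 → posterior Inverse-Gamma(5/2, 86/5)
obs 3: x=1/2 → posterior Inverse-Gamma(3, 693/40)
obs 4: x=8 → posterior Inverse-Gamma(7/2, 1673/40)
obs 5: x=-1 → posterior Inverse-Gamma(4, 1753/40)
obs 6: x=-1 → posterior Inverse-Gamma(9/2, 1833/40)
obs 7: x=-1/4 → posterior Inverse-Gamma(5, 7457/160)
obs 8: x=4 → posterior Inverse-Gamma(11/2, 8177/160)
obs 9: x=7 → posterior Inverse-Gamma(6, 11057/160)
obs 10: x=-4 → posterior Inverse-Gamma(13/2, 13057/160)
obs 11: x=1/2 → posterior Inverse-Gamma(7, 13077/160)

alpha=7, beta=13077/160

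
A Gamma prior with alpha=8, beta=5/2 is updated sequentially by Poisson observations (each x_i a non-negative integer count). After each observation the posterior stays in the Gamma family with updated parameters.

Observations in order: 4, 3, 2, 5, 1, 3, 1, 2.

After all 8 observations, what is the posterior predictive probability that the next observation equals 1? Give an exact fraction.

12817034131847405610960141778420482188898/71094348791151363024389554286420996798449

obs 1: x=4 → posterior Gamma(12, 7/2)
obs 2: x=3 → posterior Gamma(15, 9/2)
obs 3: x=2 → posterior Gamma(17, 11/2)
obs 4: x=5 → posterior Gamma(22, 13/2)
obs 5: x=1 → posterior Gamma(23, 15/2)
obs 6: x=3 → posterior Gamma(26, 17/2)
obs 7: x=1 → posterior Gamma(27, 19/2)
obs 8: x=2 → posterior Gamma(29, 21/2)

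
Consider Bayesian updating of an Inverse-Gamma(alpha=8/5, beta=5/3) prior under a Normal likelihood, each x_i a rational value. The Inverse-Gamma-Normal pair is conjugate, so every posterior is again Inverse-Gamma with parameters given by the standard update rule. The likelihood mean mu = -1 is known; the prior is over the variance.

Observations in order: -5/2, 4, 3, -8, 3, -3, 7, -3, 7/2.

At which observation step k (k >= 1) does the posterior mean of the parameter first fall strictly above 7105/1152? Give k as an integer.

obs 1: x=-5/2 → posterior Inverse-Gamma(21/10, 67/24)
obs 2: x=4 → posterior Inverse-Gamma(13/5, 367/24)
obs 3: x=3 → posterior Inverse-Gamma(31/10, 559/24)
obs 4: x=-8 → posterior Inverse-Gamma(18/5, 1147/24)
obs 5: x=3 → posterior Inverse-Gamma(41/10, 1339/24)
obs 6: x=-3 → posterior Inverse-Gamma(23/5, 1387/24)
obs 7: x=7 → posterior Inverse-Gamma(51/10, 2155/24)
obs 8: x=-3 → posterior Inverse-Gamma(28/5, 2203/24)
obs 9: x=7/2 → posterior Inverse-Gamma(61/10, 1223/12)

k = 2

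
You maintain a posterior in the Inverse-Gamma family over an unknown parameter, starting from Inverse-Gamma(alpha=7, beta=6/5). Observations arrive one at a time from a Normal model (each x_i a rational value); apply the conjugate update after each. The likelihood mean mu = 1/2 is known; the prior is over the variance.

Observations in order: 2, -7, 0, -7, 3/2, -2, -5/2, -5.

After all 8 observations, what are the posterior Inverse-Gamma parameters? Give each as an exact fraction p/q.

alpha=11, beta=1639/20

obs 1: x=2 → posterior Inverse-Gamma(15/2, 93/40)
obs 2: x=-7 → posterior Inverse-Gamma(8, 609/20)
obs 3: x=0 → posterior Inverse-Gamma(17/2, 1223/40)
obs 4: x=-7 → posterior Inverse-Gamma(9, 587/10)
obs 5: x=3/2 → posterior Inverse-Gamma(19/2, 296/5)
obs 6: x=-2 → posterior Inverse-Gamma(10, 2493/40)
obs 7: x=-5/2 → posterior Inverse-Gamma(21/2, 2673/40)
obs 8: x=-5 → posterior Inverse-Gamma(11, 1639/20)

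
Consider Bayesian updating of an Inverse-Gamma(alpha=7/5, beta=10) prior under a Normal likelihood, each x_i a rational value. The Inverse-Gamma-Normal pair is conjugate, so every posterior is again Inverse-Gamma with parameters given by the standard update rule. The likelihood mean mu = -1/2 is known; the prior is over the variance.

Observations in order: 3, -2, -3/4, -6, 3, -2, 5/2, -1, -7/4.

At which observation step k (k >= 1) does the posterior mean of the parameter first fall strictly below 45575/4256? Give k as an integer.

obs 1: x=3 → posterior Inverse-Gamma(19/10, 129/8)
obs 2: x=-2 → posterior Inverse-Gamma(12/5, 69/4)
obs 3: x=-3/4 → posterior Inverse-Gamma(29/10, 553/32)
obs 4: x=-6 → posterior Inverse-Gamma(17/5, 1037/32)
obs 5: x=3 → posterior Inverse-Gamma(39/10, 1233/32)
obs 6: x=-2 → posterior Inverse-Gamma(22/5, 1269/32)
obs 7: x=5/2 → posterior Inverse-Gamma(49/10, 1413/32)
obs 8: x=-1 → posterior Inverse-Gamma(27/5, 1417/32)
obs 9: x=-7/4 → posterior Inverse-Gamma(59/10, 721/16)

k = 3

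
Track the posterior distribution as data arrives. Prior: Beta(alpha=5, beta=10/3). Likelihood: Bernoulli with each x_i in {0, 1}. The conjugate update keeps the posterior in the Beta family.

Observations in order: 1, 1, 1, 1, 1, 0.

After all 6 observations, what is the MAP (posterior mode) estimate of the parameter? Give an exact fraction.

27/37

obs 1: x=1 → posterior Beta(6, 10/3)
obs 2: x=1 → posterior Beta(7, 10/3)
obs 3: x=1 → posterior Beta(8, 10/3)
obs 4: x=1 → posterior Beta(9, 10/3)
obs 5: x=1 → posterior Beta(10, 10/3)
obs 6: x=0 → posterior Beta(10, 13/3)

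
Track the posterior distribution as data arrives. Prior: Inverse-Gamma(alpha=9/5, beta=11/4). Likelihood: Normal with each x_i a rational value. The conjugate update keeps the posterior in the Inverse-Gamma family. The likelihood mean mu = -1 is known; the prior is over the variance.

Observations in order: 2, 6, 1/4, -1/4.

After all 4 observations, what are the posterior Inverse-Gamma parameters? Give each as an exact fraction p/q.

alpha=19/5, beta=525/16

obs 1: x=2 → posterior Inverse-Gamma(23/10, 29/4)
obs 2: x=6 → posterior Inverse-Gamma(14/5, 127/4)
obs 3: x=1/4 → posterior Inverse-Gamma(33/10, 1041/32)
obs 4: x=-1/4 → posterior Inverse-Gamma(19/5, 525/16)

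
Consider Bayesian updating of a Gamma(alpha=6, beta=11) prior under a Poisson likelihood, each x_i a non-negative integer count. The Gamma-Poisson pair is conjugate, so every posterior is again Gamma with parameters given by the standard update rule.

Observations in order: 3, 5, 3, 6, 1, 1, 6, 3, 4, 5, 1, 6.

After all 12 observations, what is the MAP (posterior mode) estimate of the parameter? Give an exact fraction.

obs 1: x=3 → posterior Gamma(9, 12)
obs 2: x=5 → posterior Gamma(14, 13)
obs 3: x=3 → posterior Gamma(17, 14)
obs 4: x=6 → posterior Gamma(23, 15)
obs 5: x=1 → posterior Gamma(24, 16)
obs 6: x=1 → posterior Gamma(25, 17)
obs 7: x=6 → posterior Gamma(31, 18)
obs 8: x=3 → posterior Gamma(34, 19)
obs 9: x=4 → posterior Gamma(38, 20)
obs 10: x=5 → posterior Gamma(43, 21)
obs 11: x=1 → posterior Gamma(44, 22)
obs 12: x=6 → posterior Gamma(50, 23)

49/23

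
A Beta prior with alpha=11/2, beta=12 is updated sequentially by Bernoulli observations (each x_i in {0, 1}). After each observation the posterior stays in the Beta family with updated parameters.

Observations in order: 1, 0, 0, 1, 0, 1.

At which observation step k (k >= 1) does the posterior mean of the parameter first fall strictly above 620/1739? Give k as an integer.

k = 6

obs 1: x=1 → posterior Beta(13/2, 12)
obs 2: x=0 → posterior Beta(13/2, 13)
obs 3: x=0 → posterior Beta(13/2, 14)
obs 4: x=1 → posterior Beta(15/2, 14)
obs 5: x=0 → posterior Beta(15/2, 15)
obs 6: x=1 → posterior Beta(17/2, 15)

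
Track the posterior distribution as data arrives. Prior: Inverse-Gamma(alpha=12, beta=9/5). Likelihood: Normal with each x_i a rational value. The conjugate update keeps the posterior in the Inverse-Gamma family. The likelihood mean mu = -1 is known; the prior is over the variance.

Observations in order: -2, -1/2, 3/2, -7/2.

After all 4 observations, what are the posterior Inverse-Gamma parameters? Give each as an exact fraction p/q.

alpha=14, beta=347/40

obs 1: x=-2 → posterior Inverse-Gamma(25/2, 23/10)
obs 2: x=-1/2 → posterior Inverse-Gamma(13, 97/40)
obs 3: x=3/2 → posterior Inverse-Gamma(27/2, 111/20)
obs 4: x=-7/2 → posterior Inverse-Gamma(14, 347/40)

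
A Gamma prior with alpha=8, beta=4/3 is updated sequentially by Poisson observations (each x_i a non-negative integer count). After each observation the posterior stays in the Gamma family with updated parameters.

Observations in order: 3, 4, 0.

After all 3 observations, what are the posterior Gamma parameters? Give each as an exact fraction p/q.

alpha=15, beta=13/3

obs 1: x=3 → posterior Gamma(11, 7/3)
obs 2: x=4 → posterior Gamma(15, 10/3)
obs 3: x=0 → posterior Gamma(15, 13/3)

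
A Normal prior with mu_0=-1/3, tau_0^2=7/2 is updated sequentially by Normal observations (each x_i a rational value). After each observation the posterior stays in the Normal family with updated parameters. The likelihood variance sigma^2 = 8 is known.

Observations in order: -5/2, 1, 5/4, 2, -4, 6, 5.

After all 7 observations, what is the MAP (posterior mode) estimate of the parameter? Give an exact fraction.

obs 1: x=-5/2 → posterior Normal(-137/138, 56/23)
obs 2: x=1 → posterior Normal(-19/36, 28/15)
obs 3: x=5/4 → posterior Normal(-85/444, 56/37)
obs 4: x=2 → posterior Normal(83/528, 14/11)
obs 5: x=-4 → posterior Normal(-253/612, 56/51)
obs 6: x=6 → posterior Normal(251/696, 28/29)
obs 7: x=5 → posterior Normal(671/780, 56/65)

671/780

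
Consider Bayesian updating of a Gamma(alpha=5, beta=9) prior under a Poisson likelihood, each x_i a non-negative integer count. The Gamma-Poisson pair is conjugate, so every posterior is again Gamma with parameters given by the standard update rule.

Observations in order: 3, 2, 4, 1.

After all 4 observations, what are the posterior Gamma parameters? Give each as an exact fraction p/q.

alpha=15, beta=13

obs 1: x=3 → posterior Gamma(8, 10)
obs 2: x=2 → posterior Gamma(10, 11)
obs 3: x=4 → posterior Gamma(14, 12)
obs 4: x=1 → posterior Gamma(15, 13)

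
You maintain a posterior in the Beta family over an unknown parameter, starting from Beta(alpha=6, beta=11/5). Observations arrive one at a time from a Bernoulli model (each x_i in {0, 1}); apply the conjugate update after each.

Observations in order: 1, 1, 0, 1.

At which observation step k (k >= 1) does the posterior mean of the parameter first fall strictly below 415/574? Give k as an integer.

obs 1: x=1 → posterior Beta(7, 11/5)
obs 2: x=1 → posterior Beta(8, 11/5)
obs 3: x=0 → posterior Beta(8, 16/5)
obs 4: x=1 → posterior Beta(9, 16/5)

k = 3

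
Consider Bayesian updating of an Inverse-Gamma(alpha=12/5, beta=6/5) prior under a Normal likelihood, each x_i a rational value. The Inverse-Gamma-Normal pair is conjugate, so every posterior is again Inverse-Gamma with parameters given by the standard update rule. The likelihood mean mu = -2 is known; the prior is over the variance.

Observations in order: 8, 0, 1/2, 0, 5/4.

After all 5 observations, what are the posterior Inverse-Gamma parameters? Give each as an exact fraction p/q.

alpha=49/10, beta=10177/160

obs 1: x=8 → posterior Inverse-Gamma(29/10, 256/5)
obs 2: x=0 → posterior Inverse-Gamma(17/5, 266/5)
obs 3: x=1/2 → posterior Inverse-Gamma(39/10, 2253/40)
obs 4: x=0 → posterior Inverse-Gamma(22/5, 2333/40)
obs 5: x=5/4 → posterior Inverse-Gamma(49/10, 10177/160)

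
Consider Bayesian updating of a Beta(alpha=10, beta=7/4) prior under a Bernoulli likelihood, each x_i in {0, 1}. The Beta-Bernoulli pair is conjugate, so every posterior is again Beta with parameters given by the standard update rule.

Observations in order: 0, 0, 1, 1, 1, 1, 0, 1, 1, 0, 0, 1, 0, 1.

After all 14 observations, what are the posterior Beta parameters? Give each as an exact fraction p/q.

obs 1: x=0 → posterior Beta(10, 11/4)
obs 2: x=0 → posterior Beta(10, 15/4)
obs 3: x=1 → posterior Beta(11, 15/4)
obs 4: x=1 → posterior Beta(12, 15/4)
obs 5: x=1 → posterior Beta(13, 15/4)
obs 6: x=1 → posterior Beta(14, 15/4)
obs 7: x=0 → posterior Beta(14, 19/4)
obs 8: x=1 → posterior Beta(15, 19/4)
obs 9: x=1 → posterior Beta(16, 19/4)
obs 10: x=0 → posterior Beta(16, 23/4)
obs 11: x=0 → posterior Beta(16, 27/4)
obs 12: x=1 → posterior Beta(17, 27/4)
obs 13: x=0 → posterior Beta(17, 31/4)
obs 14: x=1 → posterior Beta(18, 31/4)

alpha=18, beta=31/4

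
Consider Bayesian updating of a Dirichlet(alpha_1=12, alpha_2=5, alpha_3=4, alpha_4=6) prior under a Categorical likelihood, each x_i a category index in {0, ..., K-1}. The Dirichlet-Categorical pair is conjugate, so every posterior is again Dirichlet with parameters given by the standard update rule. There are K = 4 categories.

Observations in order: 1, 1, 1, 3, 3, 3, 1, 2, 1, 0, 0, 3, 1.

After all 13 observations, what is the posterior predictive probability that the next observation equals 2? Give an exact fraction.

obs 1: x=1 → posterior Dirichlet(12, 6, 4, 6)
obs 2: x=1 → posterior Dirichlet(12, 7, 4, 6)
obs 3: x=1 → posterior Dirichlet(12, 8, 4, 6)
obs 4: x=3 → posterior Dirichlet(12, 8, 4, 7)
obs 5: x=3 → posterior Dirichlet(12, 8, 4, 8)
obs 6: x=3 → posterior Dirichlet(12, 8, 4, 9)
obs 7: x=1 → posterior Dirichlet(12, 9, 4, 9)
obs 8: x=2 → posterior Dirichlet(12, 9, 5, 9)
obs 9: x=1 → posterior Dirichlet(12, 10, 5, 9)
obs 10: x=0 → posterior Dirichlet(13, 10, 5, 9)
obs 11: x=0 → posterior Dirichlet(14, 10, 5, 9)
obs 12: x=3 → posterior Dirichlet(14, 10, 5, 10)
obs 13: x=1 → posterior Dirichlet(14, 11, 5, 10)

1/8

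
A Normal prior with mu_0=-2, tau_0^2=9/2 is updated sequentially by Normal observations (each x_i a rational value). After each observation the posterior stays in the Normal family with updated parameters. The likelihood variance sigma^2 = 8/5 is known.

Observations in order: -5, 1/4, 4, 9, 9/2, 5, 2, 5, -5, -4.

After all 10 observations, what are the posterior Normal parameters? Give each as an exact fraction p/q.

mu_0=2707/1864, tau_0^2=36/233

obs 1: x=-5 → posterior Normal(-257/61, 72/61)
obs 2: x=1/4 → posterior Normal(-983/424, 36/53)
obs 3: x=4 → posterior Normal(-263/604, 72/151)
obs 4: x=9 → posterior Normal(1357/784, 18/49)
obs 5: x=9/2 → posterior Normal(2167/964, 72/241)
obs 6: x=5 → posterior Normal(3067/1144, 36/143)
obs 7: x=2 → posterior Normal(3427/1324, 72/331)
obs 8: x=5 → posterior Normal(4327/1504, 9/47)
obs 9: x=-5 → posterior Normal(3427/1684, 72/421)
obs 10: x=-4 → posterior Normal(2707/1864, 36/233)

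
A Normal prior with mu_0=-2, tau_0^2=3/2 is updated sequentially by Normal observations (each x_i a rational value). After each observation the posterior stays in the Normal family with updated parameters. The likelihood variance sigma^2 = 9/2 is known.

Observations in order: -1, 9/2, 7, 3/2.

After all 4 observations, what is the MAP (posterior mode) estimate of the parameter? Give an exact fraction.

obs 1: x=-1 → posterior Normal(-7/4, 9/8)
obs 2: x=9/2 → posterior Normal(-1/2, 9/10)
obs 3: x=7 → posterior Normal(3/4, 3/4)
obs 4: x=3/2 → posterior Normal(6/7, 9/14)

6/7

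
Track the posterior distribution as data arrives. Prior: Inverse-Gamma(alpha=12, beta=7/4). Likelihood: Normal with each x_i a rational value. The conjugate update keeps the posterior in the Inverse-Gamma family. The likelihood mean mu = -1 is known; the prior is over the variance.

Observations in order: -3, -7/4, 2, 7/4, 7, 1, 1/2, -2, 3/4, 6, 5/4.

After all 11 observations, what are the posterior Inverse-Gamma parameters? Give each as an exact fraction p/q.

alpha=35/2, beta=153/2

obs 1: x=-3 → posterior Inverse-Gamma(25/2, 15/4)
obs 2: x=-7/4 → posterior Inverse-Gamma(13, 129/32)
obs 3: x=2 → posterior Inverse-Gamma(27/2, 273/32)
obs 4: x=7/4 → posterior Inverse-Gamma(14, 197/16)
obs 5: x=7 → posterior Inverse-Gamma(29/2, 709/16)
obs 6: x=1 → posterior Inverse-Gamma(15, 741/16)
obs 7: x=1/2 → posterior Inverse-Gamma(31/2, 759/16)
obs 8: x=-2 → posterior Inverse-Gamma(16, 767/16)
obs 9: x=3/4 → posterior Inverse-Gamma(33/2, 1583/32)
obs 10: x=6 → posterior Inverse-Gamma(17, 2367/32)
obs 11: x=5/4 → posterior Inverse-Gamma(35/2, 153/2)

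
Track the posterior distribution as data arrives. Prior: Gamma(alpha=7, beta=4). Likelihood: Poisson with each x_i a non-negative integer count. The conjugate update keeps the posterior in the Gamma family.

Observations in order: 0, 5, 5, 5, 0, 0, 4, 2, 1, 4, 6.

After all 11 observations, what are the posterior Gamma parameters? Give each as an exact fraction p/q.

obs 1: x=0 → posterior Gamma(7, 5)
obs 2: x=5 → posterior Gamma(12, 6)
obs 3: x=5 → posterior Gamma(17, 7)
obs 4: x=5 → posterior Gamma(22, 8)
obs 5: x=0 → posterior Gamma(22, 9)
obs 6: x=0 → posterior Gamma(22, 10)
obs 7: x=4 → posterior Gamma(26, 11)
obs 8: x=2 → posterior Gamma(28, 12)
obs 9: x=1 → posterior Gamma(29, 13)
obs 10: x=4 → posterior Gamma(33, 14)
obs 11: x=6 → posterior Gamma(39, 15)

alpha=39, beta=15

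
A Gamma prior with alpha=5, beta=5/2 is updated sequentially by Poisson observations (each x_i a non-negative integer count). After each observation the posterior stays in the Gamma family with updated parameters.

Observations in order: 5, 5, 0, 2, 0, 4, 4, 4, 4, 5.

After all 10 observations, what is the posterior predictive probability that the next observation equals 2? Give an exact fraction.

obs 1: x=5 → posterior Gamma(10, 7/2)
obs 2: x=5 → posterior Gamma(15, 9/2)
obs 3: x=0 → posterior Gamma(15, 11/2)
obs 4: x=2 → posterior Gamma(17, 13/2)
obs 5: x=0 → posterior Gamma(17, 15/2)
obs 6: x=4 → posterior Gamma(21, 17/2)
obs 7: x=4 → posterior Gamma(25, 19/2)
obs 8: x=4 → posterior Gamma(29, 21/2)
obs 9: x=4 → posterior Gamma(33, 23/2)
obs 10: x=5 → posterior Gamma(38, 25/2)

130760711232382614843672286042419727891683578491210937500/599003433304810403471059943169868346577158542512617035467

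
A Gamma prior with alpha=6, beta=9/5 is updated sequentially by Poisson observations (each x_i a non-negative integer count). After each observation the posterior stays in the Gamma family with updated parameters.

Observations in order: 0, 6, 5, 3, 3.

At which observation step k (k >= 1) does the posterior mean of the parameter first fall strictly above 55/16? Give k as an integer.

k = 3

obs 1: x=0 → posterior Gamma(6, 14/5)
obs 2: x=6 → posterior Gamma(12, 19/5)
obs 3: x=5 → posterior Gamma(17, 24/5)
obs 4: x=3 → posterior Gamma(20, 29/5)
obs 5: x=3 → posterior Gamma(23, 34/5)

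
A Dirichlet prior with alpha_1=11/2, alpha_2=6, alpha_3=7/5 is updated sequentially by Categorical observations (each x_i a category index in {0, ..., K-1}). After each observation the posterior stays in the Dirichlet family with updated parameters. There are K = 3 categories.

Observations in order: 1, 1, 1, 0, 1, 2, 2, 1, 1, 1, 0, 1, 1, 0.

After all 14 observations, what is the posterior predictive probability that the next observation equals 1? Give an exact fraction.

obs 1: x=1 → posterior Dirichlet(11/2, 7, 7/5)
obs 2: x=1 → posterior Dirichlet(11/2, 8, 7/5)
obs 3: x=1 → posterior Dirichlet(11/2, 9, 7/5)
obs 4: x=0 → posterior Dirichlet(13/2, 9, 7/5)
obs 5: x=1 → posterior Dirichlet(13/2, 10, 7/5)
obs 6: x=2 → posterior Dirichlet(13/2, 10, 12/5)
obs 7: x=2 → posterior Dirichlet(13/2, 10, 17/5)
obs 8: x=1 → posterior Dirichlet(13/2, 11, 17/5)
obs 9: x=1 → posterior Dirichlet(13/2, 12, 17/5)
obs 10: x=1 → posterior Dirichlet(13/2, 13, 17/5)
obs 11: x=0 → posterior Dirichlet(15/2, 13, 17/5)
obs 12: x=1 → posterior Dirichlet(15/2, 14, 17/5)
obs 13: x=1 → posterior Dirichlet(15/2, 15, 17/5)
obs 14: x=0 → posterior Dirichlet(17/2, 15, 17/5)

150/269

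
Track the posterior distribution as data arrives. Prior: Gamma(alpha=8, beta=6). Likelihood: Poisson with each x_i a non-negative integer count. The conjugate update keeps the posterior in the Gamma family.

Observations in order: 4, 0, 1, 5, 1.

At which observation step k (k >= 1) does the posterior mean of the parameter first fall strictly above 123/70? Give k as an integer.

obs 1: x=4 → posterior Gamma(12, 7)
obs 2: x=0 → posterior Gamma(12, 8)
obs 3: x=1 → posterior Gamma(13, 9)
obs 4: x=5 → posterior Gamma(18, 10)
obs 5: x=1 → posterior Gamma(19, 11)

k = 4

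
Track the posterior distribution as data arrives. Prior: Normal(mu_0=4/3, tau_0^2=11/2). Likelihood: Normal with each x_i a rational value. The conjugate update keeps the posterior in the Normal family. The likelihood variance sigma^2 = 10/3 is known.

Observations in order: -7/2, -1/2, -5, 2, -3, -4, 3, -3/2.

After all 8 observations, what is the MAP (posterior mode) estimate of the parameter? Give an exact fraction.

-2315/1704

obs 1: x=-7/2 → posterior Normal(-533/318, 110/53)
obs 2: x=-1/2 → posterior Normal(-158/129, 55/43)
obs 3: x=-5 → posterior Normal(-811/357, 110/119)
obs 4: x=2 → posterior Normal(-613/456, 55/76)
obs 5: x=-3 → posterior Normal(-182/111, 22/37)
obs 6: x=-4 → posterior Normal(-653/327, 55/109)
obs 7: x=3 → posterior Normal(-1009/753, 110/251)
obs 8: x=-3/2 → posterior Normal(-2315/1704, 55/142)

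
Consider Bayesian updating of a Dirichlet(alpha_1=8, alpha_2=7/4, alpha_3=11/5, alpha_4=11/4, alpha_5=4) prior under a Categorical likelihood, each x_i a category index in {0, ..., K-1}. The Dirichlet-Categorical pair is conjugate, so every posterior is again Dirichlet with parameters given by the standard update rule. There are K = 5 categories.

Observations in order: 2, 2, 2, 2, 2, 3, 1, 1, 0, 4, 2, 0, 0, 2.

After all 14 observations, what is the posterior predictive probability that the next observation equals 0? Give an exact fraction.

obs 1: x=2 → posterior Dirichlet(8, 7/4, 16/5, 11/4, 4)
obs 2: x=2 → posterior Dirichlet(8, 7/4, 21/5, 11/4, 4)
obs 3: x=2 → posterior Dirichlet(8, 7/4, 26/5, 11/4, 4)
obs 4: x=2 → posterior Dirichlet(8, 7/4, 31/5, 11/4, 4)
obs 5: x=2 → posterior Dirichlet(8, 7/4, 36/5, 11/4, 4)
obs 6: x=3 → posterior Dirichlet(8, 7/4, 36/5, 15/4, 4)
obs 7: x=1 → posterior Dirichlet(8, 11/4, 36/5, 15/4, 4)
obs 8: x=1 → posterior Dirichlet(8, 15/4, 36/5, 15/4, 4)
obs 9: x=0 → posterior Dirichlet(9, 15/4, 36/5, 15/4, 4)
obs 10: x=4 → posterior Dirichlet(9, 15/4, 36/5, 15/4, 5)
obs 11: x=2 → posterior Dirichlet(9, 15/4, 41/5, 15/4, 5)
obs 12: x=0 → posterior Dirichlet(10, 15/4, 41/5, 15/4, 5)
obs 13: x=0 → posterior Dirichlet(11, 15/4, 41/5, 15/4, 5)
obs 14: x=2 → posterior Dirichlet(11, 15/4, 46/5, 15/4, 5)

110/327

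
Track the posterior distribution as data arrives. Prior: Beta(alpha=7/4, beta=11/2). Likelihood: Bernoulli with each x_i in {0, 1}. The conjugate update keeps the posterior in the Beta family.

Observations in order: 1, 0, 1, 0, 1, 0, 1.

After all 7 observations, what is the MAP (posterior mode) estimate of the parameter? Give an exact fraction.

obs 1: x=1 → posterior Beta(11/4, 11/2)
obs 2: x=0 → posterior Beta(11/4, 13/2)
obs 3: x=1 → posterior Beta(15/4, 13/2)
obs 4: x=0 → posterior Beta(15/4, 15/2)
obs 5: x=1 → posterior Beta(19/4, 15/2)
obs 6: x=0 → posterior Beta(19/4, 17/2)
obs 7: x=1 → posterior Beta(23/4, 17/2)

19/49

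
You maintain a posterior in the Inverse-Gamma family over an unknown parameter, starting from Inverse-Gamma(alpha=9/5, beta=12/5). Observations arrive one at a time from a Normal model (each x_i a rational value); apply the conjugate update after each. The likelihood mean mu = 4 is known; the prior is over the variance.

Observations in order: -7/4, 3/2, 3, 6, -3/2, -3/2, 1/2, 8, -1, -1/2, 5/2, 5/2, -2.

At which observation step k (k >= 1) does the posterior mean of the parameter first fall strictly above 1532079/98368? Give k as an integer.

k = 10

obs 1: x=-7/4 → posterior Inverse-Gamma(23/10, 3029/160)
obs 2: x=3/2 → posterior Inverse-Gamma(14/5, 3529/160)
obs 3: x=3 → posterior Inverse-Gamma(33/10, 3609/160)
obs 4: x=6 → posterior Inverse-Gamma(19/5, 3929/160)
obs 5: x=-3/2 → posterior Inverse-Gamma(43/10, 6349/160)
obs 6: x=-3/2 → posterior Inverse-Gamma(24/5, 8769/160)
obs 7: x=1/2 → posterior Inverse-Gamma(53/10, 9749/160)
obs 8: x=8 → posterior Inverse-Gamma(29/5, 11029/160)
obs 9: x=-1 → posterior Inverse-Gamma(63/10, 13029/160)
obs 10: x=-1/2 → posterior Inverse-Gamma(34/5, 14649/160)
obs 11: x=5/2 → posterior Inverse-Gamma(73/10, 14829/160)
obs 12: x=5/2 → posterior Inverse-Gamma(39/5, 15009/160)
obs 13: x=-2 → posterior Inverse-Gamma(83/10, 17889/160)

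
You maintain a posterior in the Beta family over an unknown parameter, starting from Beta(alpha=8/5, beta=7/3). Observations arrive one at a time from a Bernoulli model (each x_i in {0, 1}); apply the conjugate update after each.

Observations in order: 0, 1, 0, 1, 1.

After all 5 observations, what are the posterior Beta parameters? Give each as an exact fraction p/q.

alpha=23/5, beta=13/3

obs 1: x=0 → posterior Beta(8/5, 10/3)
obs 2: x=1 → posterior Beta(13/5, 10/3)
obs 3: x=0 → posterior Beta(13/5, 13/3)
obs 4: x=1 → posterior Beta(18/5, 13/3)
obs 5: x=1 → posterior Beta(23/5, 13/3)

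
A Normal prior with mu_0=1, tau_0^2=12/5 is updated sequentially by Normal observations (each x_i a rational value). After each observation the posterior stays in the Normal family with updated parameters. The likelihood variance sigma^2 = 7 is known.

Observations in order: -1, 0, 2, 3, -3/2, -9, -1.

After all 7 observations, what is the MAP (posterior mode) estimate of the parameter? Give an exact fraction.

-55/119

obs 1: x=-1 → posterior Normal(23/47, 84/47)
obs 2: x=0 → posterior Normal(23/59, 84/59)
obs 3: x=2 → posterior Normal(47/71, 84/71)
obs 4: x=3 → posterior Normal(1, 84/83)
obs 5: x=-3/2 → posterior Normal(13/19, 84/95)
obs 6: x=-9 → posterior Normal(-43/107, 84/107)
obs 7: x=-1 → posterior Normal(-55/119, 12/17)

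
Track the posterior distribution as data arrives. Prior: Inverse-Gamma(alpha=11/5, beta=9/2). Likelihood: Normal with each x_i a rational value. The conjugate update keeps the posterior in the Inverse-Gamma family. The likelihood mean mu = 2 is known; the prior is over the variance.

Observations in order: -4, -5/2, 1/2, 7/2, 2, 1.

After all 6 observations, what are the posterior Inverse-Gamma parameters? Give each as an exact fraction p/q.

obs 1: x=-4 → posterior Inverse-Gamma(27/10, 45/2)
obs 2: x=-5/2 → posterior Inverse-Gamma(16/5, 261/8)
obs 3: x=1/2 → posterior Inverse-Gamma(37/10, 135/4)
obs 4: x=7/2 → posterior Inverse-Gamma(21/5, 279/8)
obs 5: x=2 → posterior Inverse-Gamma(47/10, 279/8)
obs 6: x=1 → posterior Inverse-Gamma(26/5, 283/8)

alpha=26/5, beta=283/8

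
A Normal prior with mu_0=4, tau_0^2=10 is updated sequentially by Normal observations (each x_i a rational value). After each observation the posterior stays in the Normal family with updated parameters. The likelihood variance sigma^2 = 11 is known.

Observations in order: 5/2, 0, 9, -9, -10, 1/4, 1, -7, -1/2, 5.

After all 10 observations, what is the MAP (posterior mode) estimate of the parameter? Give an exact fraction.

-29/74

obs 1: x=5/2 → posterior Normal(23/7, 110/21)
obs 2: x=0 → posterior Normal(69/31, 110/31)
obs 3: x=9 → posterior Normal(159/41, 110/41)
obs 4: x=-9 → posterior Normal(23/17, 110/51)
obs 5: x=-10 → posterior Normal(-31/61, 110/61)
obs 6: x=1/4 → posterior Normal(-57/142, 110/71)
obs 7: x=1 → posterior Normal(-37/162, 110/81)
obs 8: x=-7 → posterior Normal(-177/182, 110/91)
obs 9: x=-1/2 → posterior Normal(-187/202, 110/101)
obs 10: x=5 → posterior Normal(-29/74, 110/111)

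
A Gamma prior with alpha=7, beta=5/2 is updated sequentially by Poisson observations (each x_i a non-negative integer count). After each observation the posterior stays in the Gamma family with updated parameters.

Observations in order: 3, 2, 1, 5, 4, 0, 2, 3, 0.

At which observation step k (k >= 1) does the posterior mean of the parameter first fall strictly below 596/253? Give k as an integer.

obs 1: x=3 → posterior Gamma(10, 7/2)
obs 2: x=2 → posterior Gamma(12, 9/2)
obs 3: x=1 → posterior Gamma(13, 11/2)
obs 4: x=5 → posterior Gamma(18, 13/2)
obs 5: x=4 → posterior Gamma(22, 15/2)
obs 6: x=0 → posterior Gamma(22, 17/2)
obs 7: x=2 → posterior Gamma(24, 19/2)
obs 8: x=3 → posterior Gamma(27, 21/2)
obs 9: x=0 → posterior Gamma(27, 23/2)

k = 9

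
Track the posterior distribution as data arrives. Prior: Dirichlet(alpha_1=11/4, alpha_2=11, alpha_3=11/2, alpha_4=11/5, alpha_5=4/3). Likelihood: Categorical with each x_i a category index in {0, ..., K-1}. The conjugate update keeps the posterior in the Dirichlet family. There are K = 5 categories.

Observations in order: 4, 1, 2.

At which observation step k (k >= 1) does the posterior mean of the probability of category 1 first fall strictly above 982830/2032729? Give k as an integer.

k = 2

obs 1: x=4 → posterior Dirichlet(11/4, 11, 11/2, 11/5, 7/3)
obs 2: x=1 → posterior Dirichlet(11/4, 12, 11/2, 11/5, 7/3)
obs 3: x=2 → posterior Dirichlet(11/4, 12, 13/2, 11/5, 7/3)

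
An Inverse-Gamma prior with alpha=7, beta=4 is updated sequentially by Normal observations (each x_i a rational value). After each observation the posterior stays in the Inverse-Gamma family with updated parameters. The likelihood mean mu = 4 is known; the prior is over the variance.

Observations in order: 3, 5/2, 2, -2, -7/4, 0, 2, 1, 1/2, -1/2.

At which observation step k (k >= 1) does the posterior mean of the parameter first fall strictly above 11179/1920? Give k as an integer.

k = 9

obs 1: x=3 → posterior Inverse-Gamma(15/2, 9/2)
obs 2: x=5/2 → posterior Inverse-Gamma(8, 45/8)
obs 3: x=2 → posterior Inverse-Gamma(17/2, 61/8)
obs 4: x=-2 → posterior Inverse-Gamma(9, 205/8)
obs 5: x=-7/4 → posterior Inverse-Gamma(19/2, 1349/32)
obs 6: x=0 → posterior Inverse-Gamma(10, 1605/32)
obs 7: x=2 → posterior Inverse-Gamma(21/2, 1669/32)
obs 8: x=1 → posterior Inverse-Gamma(11, 1813/32)
obs 9: x=1/2 → posterior Inverse-Gamma(23/2, 2009/32)
obs 10: x=-1/2 → posterior Inverse-Gamma(12, 2333/32)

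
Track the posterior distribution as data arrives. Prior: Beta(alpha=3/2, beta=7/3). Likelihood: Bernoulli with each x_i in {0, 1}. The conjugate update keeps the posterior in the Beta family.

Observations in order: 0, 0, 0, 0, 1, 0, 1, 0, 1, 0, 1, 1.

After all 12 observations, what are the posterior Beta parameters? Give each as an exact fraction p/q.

alpha=13/2, beta=28/3

obs 1: x=0 → posterior Beta(3/2, 10/3)
obs 2: x=0 → posterior Beta(3/2, 13/3)
obs 3: x=0 → posterior Beta(3/2, 16/3)
obs 4: x=0 → posterior Beta(3/2, 19/3)
obs 5: x=1 → posterior Beta(5/2, 19/3)
obs 6: x=0 → posterior Beta(5/2, 22/3)
obs 7: x=1 → posterior Beta(7/2, 22/3)
obs 8: x=0 → posterior Beta(7/2, 25/3)
obs 9: x=1 → posterior Beta(9/2, 25/3)
obs 10: x=0 → posterior Beta(9/2, 28/3)
obs 11: x=1 → posterior Beta(11/2, 28/3)
obs 12: x=1 → posterior Beta(13/2, 28/3)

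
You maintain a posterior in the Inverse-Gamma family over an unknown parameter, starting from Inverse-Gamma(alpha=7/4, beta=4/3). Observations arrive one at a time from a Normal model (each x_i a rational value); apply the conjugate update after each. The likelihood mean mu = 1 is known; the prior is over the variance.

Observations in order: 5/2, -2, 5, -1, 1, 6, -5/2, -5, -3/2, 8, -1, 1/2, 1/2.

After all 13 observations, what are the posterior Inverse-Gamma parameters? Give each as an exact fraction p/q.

obs 1: x=5/2 → posterior Inverse-Gamma(9/4, 59/24)
obs 2: x=-2 → posterior Inverse-Gamma(11/4, 167/24)
obs 3: x=5 → posterior Inverse-Gamma(13/4, 359/24)
obs 4: x=-1 → posterior Inverse-Gamma(15/4, 407/24)
obs 5: x=1 → posterior Inverse-Gamma(17/4, 407/24)
obs 6: x=6 → posterior Inverse-Gamma(19/4, 707/24)
obs 7: x=-5/2 → posterior Inverse-Gamma(21/4, 427/12)
obs 8: x=-5 → posterior Inverse-Gamma(23/4, 643/12)
obs 9: x=-3/2 → posterior Inverse-Gamma(25/4, 1361/24)
obs 10: x=8 → posterior Inverse-Gamma(27/4, 1949/24)
obs 11: x=-1 → posterior Inverse-Gamma(29/4, 1997/24)
obs 12: x=1/2 → posterior Inverse-Gamma(31/4, 250/3)
obs 13: x=1/2 → posterior Inverse-Gamma(33/4, 2003/24)

alpha=33/4, beta=2003/24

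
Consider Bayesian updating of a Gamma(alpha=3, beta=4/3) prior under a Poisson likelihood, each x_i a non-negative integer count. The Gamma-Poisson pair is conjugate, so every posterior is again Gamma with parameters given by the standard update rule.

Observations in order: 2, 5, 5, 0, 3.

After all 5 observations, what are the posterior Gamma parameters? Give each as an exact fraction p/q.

obs 1: x=2 → posterior Gamma(5, 7/3)
obs 2: x=5 → posterior Gamma(10, 10/3)
obs 3: x=5 → posterior Gamma(15, 13/3)
obs 4: x=0 → posterior Gamma(15, 16/3)
obs 5: x=3 → posterior Gamma(18, 19/3)

alpha=18, beta=19/3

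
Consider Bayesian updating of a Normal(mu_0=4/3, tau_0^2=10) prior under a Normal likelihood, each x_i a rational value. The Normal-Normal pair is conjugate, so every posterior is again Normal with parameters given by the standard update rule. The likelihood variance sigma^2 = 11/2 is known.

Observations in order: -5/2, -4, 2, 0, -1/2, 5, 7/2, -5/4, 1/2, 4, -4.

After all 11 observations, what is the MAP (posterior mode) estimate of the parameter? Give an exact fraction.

19/63

obs 1: x=-5/2 → posterior Normal(-106/93, 110/31)
obs 2: x=-4 → posterior Normal(-346/153, 110/51)
obs 3: x=2 → posterior Normal(-226/213, 110/71)
obs 4: x=0 → posterior Normal(-226/273, 110/91)
obs 5: x=-1/2 → posterior Normal(-256/333, 110/111)
obs 6: x=5 → posterior Normal(44/393, 110/131)
obs 7: x=7/2 → posterior Normal(254/453, 110/151)
obs 8: x=-5/4 → posterior Normal(179/513, 110/171)
obs 9: x=1/2 → posterior Normal(209/573, 110/191)
obs 10: x=4 → posterior Normal(449/633, 110/211)
obs 11: x=-4 → posterior Normal(19/63, 10/21)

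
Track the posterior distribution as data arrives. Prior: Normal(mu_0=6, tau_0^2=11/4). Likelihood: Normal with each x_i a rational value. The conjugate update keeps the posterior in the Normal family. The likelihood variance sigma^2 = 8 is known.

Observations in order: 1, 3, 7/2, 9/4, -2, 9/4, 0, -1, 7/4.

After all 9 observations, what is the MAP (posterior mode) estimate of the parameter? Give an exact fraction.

obs 1: x=1 → posterior Normal(203/43, 88/43)
obs 2: x=3 → posterior Normal(118/27, 44/27)
obs 3: x=7/2 → posterior Normal(549/130, 88/65)
obs 4: x=9/4 → posterior Normal(63/16, 22/19)
obs 5: x=-2 → posterior Normal(1109/348, 88/87)
obs 6: x=9/4 → posterior Normal(151/49, 44/49)
obs 7: x=0 → posterior Normal(302/109, 88/109)
obs 8: x=-1 → posterior Normal(97/40, 11/15)
obs 9: x=7/4 → posterior Normal(1241/524, 88/131)

1241/524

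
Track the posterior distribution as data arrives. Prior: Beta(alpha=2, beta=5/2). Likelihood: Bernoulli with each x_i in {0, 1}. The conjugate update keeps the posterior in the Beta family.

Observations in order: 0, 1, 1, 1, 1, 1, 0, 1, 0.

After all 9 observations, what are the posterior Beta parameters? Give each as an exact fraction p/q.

obs 1: x=0 → posterior Beta(2, 7/2)
obs 2: x=1 → posterior Beta(3, 7/2)
obs 3: x=1 → posterior Beta(4, 7/2)
obs 4: x=1 → posterior Beta(5, 7/2)
obs 5: x=1 → posterior Beta(6, 7/2)
obs 6: x=1 → posterior Beta(7, 7/2)
obs 7: x=0 → posterior Beta(7, 9/2)
obs 8: x=1 → posterior Beta(8, 9/2)
obs 9: x=0 → posterior Beta(8, 11/2)

alpha=8, beta=11/2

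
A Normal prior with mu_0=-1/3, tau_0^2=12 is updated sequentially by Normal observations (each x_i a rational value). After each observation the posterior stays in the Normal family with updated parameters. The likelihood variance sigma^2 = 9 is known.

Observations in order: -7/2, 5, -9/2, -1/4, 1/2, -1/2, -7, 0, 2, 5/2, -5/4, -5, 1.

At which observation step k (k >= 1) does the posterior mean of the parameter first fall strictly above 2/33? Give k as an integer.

k = 2

obs 1: x=-7/2 → posterior Normal(-15/7, 36/7)
obs 2: x=5 → posterior Normal(5/11, 36/11)
obs 3: x=-9/2 → posterior Normal(-13/15, 12/5)
obs 4: x=-1/4 → posterior Normal(-14/19, 36/19)
obs 5: x=1/2 → posterior Normal(-12/23, 36/23)
obs 6: x=-1/2 → posterior Normal(-14/27, 4/3)
obs 7: x=-7 → posterior Normal(-42/31, 36/31)
obs 8: x=0 → posterior Normal(-6/5, 36/35)
obs 9: x=2 → posterior Normal(-34/39, 12/13)
obs 10: x=5/2 → posterior Normal(-24/43, 36/43)
obs 11: x=-5/4 → posterior Normal(-29/47, 36/47)
obs 12: x=-5 → posterior Normal(-49/51, 12/17)
obs 13: x=1 → posterior Normal(-9/11, 36/55)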